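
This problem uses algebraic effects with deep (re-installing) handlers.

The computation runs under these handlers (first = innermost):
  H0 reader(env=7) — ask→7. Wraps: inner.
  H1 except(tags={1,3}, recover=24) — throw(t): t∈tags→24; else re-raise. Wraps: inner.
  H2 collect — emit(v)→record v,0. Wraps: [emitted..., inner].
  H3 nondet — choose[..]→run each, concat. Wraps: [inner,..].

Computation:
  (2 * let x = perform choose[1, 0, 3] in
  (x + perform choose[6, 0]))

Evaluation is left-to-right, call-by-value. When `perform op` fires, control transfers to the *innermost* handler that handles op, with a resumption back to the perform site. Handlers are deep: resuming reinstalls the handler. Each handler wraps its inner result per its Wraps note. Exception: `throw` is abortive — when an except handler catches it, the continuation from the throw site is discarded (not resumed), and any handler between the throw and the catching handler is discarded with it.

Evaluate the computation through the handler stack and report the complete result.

Answer: [[14], [2], [12], [0], [18], [6]]

Evaluation trace:
choose[1, 0, 3] @ H3
  branch[0] choose=1:
    choose[6, 0] @ H3
      branch[0] choose=6:
        H0 returns 14
        H1 returns 14
        H2 returns [14]
        H3 returns [[14]]
      branch[1] choose=0:
        H0 returns 2
        H1 returns 2
        H2 returns [2]
        H3 returns [[2]]
  branch[1] choose=0:
    choose[6, 0] @ H3
      branch[0] choose=6:
        H0 returns 12
        H1 returns 12
        H2 returns [12]
        H3 returns [[12]]
      branch[1] choose=0:
        H0 returns 0
        H1 returns 0
        H2 returns [0]
        H3 returns [[0]]
  branch[2] choose=3:
    choose[6, 0] @ H3
      branch[0] choose=6:
        H0 returns 18
        H1 returns 18
        H2 returns [18]
        H3 returns [[18]]
      branch[1] choose=0:
        H0 returns 6
        H1 returns 6
        H2 returns [6]
        H3 returns [[6]]
= [[14], [2], [12], [0], [18], [6]]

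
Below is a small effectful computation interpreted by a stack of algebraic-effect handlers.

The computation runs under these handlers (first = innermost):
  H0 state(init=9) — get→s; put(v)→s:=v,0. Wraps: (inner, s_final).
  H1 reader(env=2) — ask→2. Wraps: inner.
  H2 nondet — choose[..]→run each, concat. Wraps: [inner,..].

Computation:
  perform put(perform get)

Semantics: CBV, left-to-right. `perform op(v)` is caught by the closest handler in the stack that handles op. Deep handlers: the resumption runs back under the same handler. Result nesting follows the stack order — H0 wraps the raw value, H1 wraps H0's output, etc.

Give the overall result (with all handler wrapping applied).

Evaluation trace:
get @ H0 ⇒ 9
put(9) @ H0 ⇒ s:=9
H0 returns (0, 9)
H1 returns (0, 9)
H2 returns [(0, 9)]
= [(0, 9)]

Answer: [(0, 9)]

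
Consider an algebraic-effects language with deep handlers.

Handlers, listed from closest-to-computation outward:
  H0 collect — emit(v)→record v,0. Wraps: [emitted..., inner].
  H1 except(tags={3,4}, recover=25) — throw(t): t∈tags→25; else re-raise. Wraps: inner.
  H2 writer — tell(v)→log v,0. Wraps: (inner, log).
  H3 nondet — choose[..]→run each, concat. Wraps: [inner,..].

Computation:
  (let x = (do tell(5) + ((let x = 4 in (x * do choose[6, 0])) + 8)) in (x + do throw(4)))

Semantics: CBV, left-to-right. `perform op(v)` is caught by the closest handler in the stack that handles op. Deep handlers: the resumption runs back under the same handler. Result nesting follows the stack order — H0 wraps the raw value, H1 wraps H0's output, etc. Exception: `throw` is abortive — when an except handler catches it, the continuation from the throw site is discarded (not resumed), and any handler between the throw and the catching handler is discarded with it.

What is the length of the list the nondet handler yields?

Answer: 2

Evaluation trace:
tell(5) @ H2 ⇒ log+=5
choose[6, 0] @ H3
  branch[0] choose=6:
    throw(4) @ H1 caught ⇒ 25
    H2 returns (25, (5))
    H3 returns [(25, (5))]
  branch[1] choose=0:
    throw(4) @ H1 caught ⇒ 25
    H2 returns (25, (5))
    H3 returns [(25, (5))]
= [(25, (5)), (25, (5))]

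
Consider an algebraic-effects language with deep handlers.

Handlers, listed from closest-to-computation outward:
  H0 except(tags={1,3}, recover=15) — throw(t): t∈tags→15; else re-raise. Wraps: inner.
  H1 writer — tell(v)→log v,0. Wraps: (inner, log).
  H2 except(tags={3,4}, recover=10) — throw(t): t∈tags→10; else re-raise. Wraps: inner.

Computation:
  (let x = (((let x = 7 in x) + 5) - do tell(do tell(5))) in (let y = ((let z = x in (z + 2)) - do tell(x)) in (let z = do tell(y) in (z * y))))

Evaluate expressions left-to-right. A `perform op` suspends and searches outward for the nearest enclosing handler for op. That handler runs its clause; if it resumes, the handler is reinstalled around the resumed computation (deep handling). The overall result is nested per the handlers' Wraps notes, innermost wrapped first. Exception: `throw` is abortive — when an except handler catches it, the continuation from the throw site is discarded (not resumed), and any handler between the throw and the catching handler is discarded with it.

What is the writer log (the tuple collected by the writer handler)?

Answer: (5, 0, 12, 14)

Evaluation trace:
tell(5) @ H1 ⇒ log+=5
tell(0) @ H1 ⇒ log+=0
tell(12) @ H1 ⇒ log+=12
tell(14) @ H1 ⇒ log+=14
H0 returns 0
H1 returns (0, (5, 0, 12, 14))
H2 returns (0, (5, 0, 12, 14))
= (0, (5, 0, 12, 14))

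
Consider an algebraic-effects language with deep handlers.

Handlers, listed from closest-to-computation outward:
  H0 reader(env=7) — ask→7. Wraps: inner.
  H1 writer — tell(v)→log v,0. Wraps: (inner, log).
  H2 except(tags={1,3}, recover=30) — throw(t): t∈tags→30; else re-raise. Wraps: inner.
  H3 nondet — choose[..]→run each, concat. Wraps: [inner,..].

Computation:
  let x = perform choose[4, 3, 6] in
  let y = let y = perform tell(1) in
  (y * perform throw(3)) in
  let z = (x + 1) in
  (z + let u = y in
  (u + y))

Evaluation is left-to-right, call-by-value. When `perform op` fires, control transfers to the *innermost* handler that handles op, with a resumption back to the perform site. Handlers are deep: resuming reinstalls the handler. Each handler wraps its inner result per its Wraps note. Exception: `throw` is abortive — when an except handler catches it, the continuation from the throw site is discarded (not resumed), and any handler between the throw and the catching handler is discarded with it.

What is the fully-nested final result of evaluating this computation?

Answer: [30, 30, 30]

Working:
choose[4, 3, 6] @ H3
  branch[0] choose=4:
    tell(1) @ H1 ⇒ log+=1
    throw(3) @ H2 caught ⇒ 30
    H3 returns [30]
  branch[1] choose=3:
    tell(1) @ H1 ⇒ log+=1
    throw(3) @ H2 caught ⇒ 30
    H3 returns [30]
  branch[2] choose=6:
    tell(1) @ H1 ⇒ log+=1
    throw(3) @ H2 caught ⇒ 30
    H3 returns [30]
= [30, 30, 30]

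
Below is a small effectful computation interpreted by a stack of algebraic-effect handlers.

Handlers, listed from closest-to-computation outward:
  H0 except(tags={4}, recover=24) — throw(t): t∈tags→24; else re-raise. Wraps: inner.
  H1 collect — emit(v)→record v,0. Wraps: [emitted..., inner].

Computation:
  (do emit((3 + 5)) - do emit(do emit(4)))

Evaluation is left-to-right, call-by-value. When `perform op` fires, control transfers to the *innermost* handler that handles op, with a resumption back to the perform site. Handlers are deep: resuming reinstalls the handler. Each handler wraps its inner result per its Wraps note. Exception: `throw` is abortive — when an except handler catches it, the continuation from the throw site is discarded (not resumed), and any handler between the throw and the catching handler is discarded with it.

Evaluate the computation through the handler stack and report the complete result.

Evaluation trace:
emit(8) @ H1 ⇒ out+=8
emit(4) @ H1 ⇒ out+=4
emit(0) @ H1 ⇒ out+=0
H0 returns 0
H1 returns [8, 4, 0, 0]
= [8, 4, 0, 0]

Answer: [8, 4, 0, 0]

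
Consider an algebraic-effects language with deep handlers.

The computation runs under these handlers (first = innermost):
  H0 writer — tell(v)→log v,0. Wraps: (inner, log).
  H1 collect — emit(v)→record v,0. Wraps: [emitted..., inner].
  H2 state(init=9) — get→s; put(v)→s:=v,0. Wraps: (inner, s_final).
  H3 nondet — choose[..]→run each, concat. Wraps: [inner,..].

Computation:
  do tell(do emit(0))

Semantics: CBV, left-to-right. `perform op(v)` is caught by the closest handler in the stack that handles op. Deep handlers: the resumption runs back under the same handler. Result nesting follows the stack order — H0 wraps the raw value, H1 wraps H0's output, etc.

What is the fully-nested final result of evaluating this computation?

Working:
emit(0) @ H1 ⇒ out+=0
tell(0) @ H0 ⇒ log+=0
H0 returns (0, (0))
H1 returns [0, (0, (0))]
H2 returns ([0, (0, (0))], 9)
H3 returns [([0, (0, (0))], 9)]
= [([0, (0, (0))], 9)]

Answer: [([0, (0, (0))], 9)]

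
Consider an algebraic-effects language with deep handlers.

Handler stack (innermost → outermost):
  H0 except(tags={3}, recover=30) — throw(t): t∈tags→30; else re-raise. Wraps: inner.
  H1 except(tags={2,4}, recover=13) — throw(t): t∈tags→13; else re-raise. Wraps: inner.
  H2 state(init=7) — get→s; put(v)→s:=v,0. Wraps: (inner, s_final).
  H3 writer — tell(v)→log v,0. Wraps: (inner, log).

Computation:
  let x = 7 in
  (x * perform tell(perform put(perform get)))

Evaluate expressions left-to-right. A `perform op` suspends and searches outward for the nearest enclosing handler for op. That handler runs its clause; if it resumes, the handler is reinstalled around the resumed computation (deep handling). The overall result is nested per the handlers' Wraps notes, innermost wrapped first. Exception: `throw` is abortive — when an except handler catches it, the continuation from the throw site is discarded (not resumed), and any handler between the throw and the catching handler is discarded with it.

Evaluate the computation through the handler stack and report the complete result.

Evaluation trace:
get @ H2 ⇒ 7
put(7) @ H2 ⇒ s:=7
tell(0) @ H3 ⇒ log+=0
H0 returns 0
H1 returns 0
H2 returns (0, 7)
H3 returns ((0, 7), (0))
= ((0, 7), (0))

Answer: ((0, 7), (0))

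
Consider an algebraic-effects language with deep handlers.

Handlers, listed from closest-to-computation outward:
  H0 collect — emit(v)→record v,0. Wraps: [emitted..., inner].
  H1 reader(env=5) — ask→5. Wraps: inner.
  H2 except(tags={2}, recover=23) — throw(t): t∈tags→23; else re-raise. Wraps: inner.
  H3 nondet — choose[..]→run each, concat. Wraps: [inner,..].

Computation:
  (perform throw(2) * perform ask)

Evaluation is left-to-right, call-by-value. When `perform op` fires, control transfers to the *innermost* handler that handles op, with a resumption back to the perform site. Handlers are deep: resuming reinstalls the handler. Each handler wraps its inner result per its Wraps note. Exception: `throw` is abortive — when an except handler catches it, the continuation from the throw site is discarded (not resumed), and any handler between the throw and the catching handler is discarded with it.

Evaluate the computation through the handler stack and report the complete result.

Answer: [23]

Evaluation trace:
throw(2) @ H2 caught ⇒ 23
H3 returns [23]
= [23]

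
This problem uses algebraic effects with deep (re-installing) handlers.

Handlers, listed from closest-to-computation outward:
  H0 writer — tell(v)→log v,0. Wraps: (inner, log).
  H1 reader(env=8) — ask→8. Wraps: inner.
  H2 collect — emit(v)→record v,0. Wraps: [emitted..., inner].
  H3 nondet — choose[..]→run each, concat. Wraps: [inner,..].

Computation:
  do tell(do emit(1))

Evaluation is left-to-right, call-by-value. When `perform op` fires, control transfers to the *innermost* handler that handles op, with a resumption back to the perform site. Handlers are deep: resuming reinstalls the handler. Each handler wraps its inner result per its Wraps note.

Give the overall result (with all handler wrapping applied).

Answer: [[1, (0, (0))]]

Step-by-step:
emit(1) @ H2 ⇒ out+=1
tell(0) @ H0 ⇒ log+=0
H0 returns (0, (0))
H1 returns (0, (0))
H2 returns [1, (0, (0))]
H3 returns [[1, (0, (0))]]
= [[1, (0, (0))]]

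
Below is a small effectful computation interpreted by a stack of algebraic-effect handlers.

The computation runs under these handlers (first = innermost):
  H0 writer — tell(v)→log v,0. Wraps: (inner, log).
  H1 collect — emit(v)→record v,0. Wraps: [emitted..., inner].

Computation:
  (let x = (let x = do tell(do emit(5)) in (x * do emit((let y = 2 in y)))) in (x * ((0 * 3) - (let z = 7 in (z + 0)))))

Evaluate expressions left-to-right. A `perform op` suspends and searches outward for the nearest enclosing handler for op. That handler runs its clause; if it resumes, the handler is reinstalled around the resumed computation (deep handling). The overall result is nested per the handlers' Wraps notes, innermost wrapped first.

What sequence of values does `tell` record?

Step-by-step:
emit(5) @ H1 ⇒ out+=5
tell(0) @ H0 ⇒ log+=0
emit(2) @ H1 ⇒ out+=2
H0 returns (0, (0))
H1 returns [5, 2, (0, (0))]
= [5, 2, (0, (0))]

Answer: (0)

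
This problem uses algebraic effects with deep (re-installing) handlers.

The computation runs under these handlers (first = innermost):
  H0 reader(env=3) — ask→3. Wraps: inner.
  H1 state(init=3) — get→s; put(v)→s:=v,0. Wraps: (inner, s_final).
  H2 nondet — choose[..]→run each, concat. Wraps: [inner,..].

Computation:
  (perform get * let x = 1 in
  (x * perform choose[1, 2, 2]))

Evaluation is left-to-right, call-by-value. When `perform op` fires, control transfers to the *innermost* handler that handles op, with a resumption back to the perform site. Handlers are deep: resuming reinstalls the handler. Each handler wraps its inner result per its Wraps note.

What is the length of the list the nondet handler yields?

Working:
get @ H1 ⇒ 3
choose[1, 2, 2] @ H2
  branch[0] choose=1:
    H0 returns 3
    H1 returns (3, 3)
    H2 returns [(3, 3)]
  branch[1] choose=2:
    H0 returns 6
    H1 returns (6, 3)
    H2 returns [(6, 3)]
  branch[2] choose=2:
    H0 returns 6
    H1 returns (6, 3)
    H2 returns [(6, 3)]
= [(3, 3), (6, 3), (6, 3)]

Answer: 3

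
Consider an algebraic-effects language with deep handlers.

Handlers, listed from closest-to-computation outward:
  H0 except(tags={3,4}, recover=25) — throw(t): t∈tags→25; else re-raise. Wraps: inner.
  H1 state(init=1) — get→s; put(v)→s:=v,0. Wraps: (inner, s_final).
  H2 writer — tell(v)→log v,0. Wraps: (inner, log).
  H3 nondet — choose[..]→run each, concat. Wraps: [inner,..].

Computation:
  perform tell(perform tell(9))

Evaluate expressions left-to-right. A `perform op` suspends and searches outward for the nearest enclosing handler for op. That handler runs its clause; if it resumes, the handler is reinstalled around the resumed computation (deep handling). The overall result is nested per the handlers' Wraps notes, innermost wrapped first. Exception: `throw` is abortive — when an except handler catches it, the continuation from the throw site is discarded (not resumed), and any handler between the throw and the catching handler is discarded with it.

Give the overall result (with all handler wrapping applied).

Answer: [((0, 1), (9, 0))]

Step-by-step:
tell(9) @ H2 ⇒ log+=9
tell(0) @ H2 ⇒ log+=0
H0 returns 0
H1 returns (0, 1)
H2 returns ((0, 1), (9, 0))
H3 returns [((0, 1), (9, 0))]
= [((0, 1), (9, 0))]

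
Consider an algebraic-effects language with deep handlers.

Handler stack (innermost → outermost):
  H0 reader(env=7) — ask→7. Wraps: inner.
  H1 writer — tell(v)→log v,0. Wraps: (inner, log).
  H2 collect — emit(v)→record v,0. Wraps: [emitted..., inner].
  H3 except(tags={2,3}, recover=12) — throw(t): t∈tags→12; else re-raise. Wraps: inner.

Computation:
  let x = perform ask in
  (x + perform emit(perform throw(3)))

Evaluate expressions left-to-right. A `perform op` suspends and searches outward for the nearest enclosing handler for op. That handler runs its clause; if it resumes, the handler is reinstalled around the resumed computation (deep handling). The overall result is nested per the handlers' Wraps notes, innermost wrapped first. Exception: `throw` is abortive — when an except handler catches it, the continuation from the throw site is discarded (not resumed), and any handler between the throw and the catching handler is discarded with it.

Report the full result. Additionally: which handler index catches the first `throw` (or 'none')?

Answer: 12 ; first throw caught by: H3

Working:
ask @ H0 ⇒ 7
throw(3) @ H3 caught ⇒ 12
= 12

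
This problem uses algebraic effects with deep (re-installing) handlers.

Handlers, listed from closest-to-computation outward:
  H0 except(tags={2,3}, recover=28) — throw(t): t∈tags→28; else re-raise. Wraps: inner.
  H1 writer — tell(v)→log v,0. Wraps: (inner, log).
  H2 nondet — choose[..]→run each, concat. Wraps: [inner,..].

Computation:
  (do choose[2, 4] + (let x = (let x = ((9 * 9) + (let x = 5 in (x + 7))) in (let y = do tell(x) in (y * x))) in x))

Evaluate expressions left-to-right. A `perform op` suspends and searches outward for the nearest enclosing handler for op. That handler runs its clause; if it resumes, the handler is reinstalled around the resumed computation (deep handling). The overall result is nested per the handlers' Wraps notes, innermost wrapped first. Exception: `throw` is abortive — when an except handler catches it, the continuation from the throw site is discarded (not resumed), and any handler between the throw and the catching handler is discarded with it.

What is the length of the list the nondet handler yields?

Working:
choose[2, 4] @ H2
  branch[0] choose=2:
    tell(93) @ H1 ⇒ log+=93
    H0 returns 2
    H1 returns (2, (93))
    H2 returns [(2, (93))]
  branch[1] choose=4:
    tell(93) @ H1 ⇒ log+=93
    H0 returns 4
    H1 returns (4, (93))
    H2 returns [(4, (93))]
= [(2, (93)), (4, (93))]

Answer: 2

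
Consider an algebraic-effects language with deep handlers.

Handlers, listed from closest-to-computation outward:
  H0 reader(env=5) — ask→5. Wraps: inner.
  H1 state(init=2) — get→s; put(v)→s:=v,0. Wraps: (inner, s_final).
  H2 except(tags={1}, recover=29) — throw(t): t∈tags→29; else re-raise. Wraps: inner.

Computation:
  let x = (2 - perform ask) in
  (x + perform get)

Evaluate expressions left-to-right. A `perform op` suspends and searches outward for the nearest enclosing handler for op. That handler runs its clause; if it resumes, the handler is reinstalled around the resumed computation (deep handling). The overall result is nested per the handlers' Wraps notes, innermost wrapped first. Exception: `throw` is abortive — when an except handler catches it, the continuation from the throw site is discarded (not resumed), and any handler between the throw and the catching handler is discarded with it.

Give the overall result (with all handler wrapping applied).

Answer: (-1, 2)

Evaluation trace:
ask @ H0 ⇒ 5
get @ H1 ⇒ 2
H0 returns -1
H1 returns (-1, 2)
H2 returns (-1, 2)
= (-1, 2)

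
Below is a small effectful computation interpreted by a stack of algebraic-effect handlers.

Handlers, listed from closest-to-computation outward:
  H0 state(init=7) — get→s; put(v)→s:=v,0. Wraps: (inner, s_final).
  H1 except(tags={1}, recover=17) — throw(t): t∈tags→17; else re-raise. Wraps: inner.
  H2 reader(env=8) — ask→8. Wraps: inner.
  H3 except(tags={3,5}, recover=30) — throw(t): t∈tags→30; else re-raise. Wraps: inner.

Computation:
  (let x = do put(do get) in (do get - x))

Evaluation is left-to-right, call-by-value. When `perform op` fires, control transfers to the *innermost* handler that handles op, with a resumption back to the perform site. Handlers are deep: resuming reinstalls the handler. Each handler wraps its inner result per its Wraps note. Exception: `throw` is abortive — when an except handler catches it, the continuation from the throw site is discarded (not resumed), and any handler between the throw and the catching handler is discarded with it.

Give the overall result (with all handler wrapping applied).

Answer: (7, 7)

Evaluation trace:
get @ H0 ⇒ 7
put(7) @ H0 ⇒ s:=7
get @ H0 ⇒ 7
H0 returns (7, 7)
H1 returns (7, 7)
H2 returns (7, 7)
H3 returns (7, 7)
= (7, 7)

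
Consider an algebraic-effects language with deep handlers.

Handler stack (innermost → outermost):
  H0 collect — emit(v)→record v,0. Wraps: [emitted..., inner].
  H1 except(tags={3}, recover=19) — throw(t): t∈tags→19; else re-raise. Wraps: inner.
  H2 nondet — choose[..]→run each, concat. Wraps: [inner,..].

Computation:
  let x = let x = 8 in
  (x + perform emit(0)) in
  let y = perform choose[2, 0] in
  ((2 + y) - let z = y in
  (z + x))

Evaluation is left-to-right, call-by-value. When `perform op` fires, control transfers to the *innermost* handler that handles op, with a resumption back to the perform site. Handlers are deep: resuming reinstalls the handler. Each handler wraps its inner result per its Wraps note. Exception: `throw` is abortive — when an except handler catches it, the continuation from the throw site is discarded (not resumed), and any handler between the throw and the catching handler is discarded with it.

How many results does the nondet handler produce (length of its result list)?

Answer: 2

Step-by-step:
emit(0) @ H0 ⇒ out+=0
choose[2, 0] @ H2
  branch[0] choose=2:
    H0 returns [0, -6]
    H1 returns [0, -6]
    H2 returns [[0, -6]]
  branch[1] choose=0:
    H0 returns [0, -6]
    H1 returns [0, -6]
    H2 returns [[0, -6]]
= [[0, -6], [0, -6]]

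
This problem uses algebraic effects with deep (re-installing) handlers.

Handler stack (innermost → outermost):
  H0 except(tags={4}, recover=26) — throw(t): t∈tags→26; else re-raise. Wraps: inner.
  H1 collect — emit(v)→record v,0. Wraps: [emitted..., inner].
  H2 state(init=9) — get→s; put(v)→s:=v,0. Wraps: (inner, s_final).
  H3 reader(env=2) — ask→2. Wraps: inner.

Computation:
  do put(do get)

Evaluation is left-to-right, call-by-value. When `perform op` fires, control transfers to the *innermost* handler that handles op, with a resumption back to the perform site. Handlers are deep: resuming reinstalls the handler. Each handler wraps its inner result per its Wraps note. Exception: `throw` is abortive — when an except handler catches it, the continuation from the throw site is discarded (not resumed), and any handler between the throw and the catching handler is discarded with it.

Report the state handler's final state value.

Answer: 9

Working:
get @ H2 ⇒ 9
put(9) @ H2 ⇒ s:=9
H0 returns 0
H1 returns [0]
H2 returns ([0], 9)
H3 returns ([0], 9)
= ([0], 9)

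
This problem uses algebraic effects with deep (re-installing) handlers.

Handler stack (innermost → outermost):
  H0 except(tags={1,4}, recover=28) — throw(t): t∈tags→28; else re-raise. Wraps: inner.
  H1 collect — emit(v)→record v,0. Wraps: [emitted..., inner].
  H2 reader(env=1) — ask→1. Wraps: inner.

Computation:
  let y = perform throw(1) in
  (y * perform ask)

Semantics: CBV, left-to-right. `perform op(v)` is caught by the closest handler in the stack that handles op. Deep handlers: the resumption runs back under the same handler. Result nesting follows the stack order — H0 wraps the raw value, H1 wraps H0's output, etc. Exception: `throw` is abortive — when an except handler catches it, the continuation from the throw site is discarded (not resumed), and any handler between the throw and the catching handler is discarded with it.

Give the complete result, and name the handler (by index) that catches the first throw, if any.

Answer: [28] ; first throw caught by: H0

Working:
throw(1) @ H0 caught ⇒ 28
H1 returns [28]
H2 returns [28]
= [28]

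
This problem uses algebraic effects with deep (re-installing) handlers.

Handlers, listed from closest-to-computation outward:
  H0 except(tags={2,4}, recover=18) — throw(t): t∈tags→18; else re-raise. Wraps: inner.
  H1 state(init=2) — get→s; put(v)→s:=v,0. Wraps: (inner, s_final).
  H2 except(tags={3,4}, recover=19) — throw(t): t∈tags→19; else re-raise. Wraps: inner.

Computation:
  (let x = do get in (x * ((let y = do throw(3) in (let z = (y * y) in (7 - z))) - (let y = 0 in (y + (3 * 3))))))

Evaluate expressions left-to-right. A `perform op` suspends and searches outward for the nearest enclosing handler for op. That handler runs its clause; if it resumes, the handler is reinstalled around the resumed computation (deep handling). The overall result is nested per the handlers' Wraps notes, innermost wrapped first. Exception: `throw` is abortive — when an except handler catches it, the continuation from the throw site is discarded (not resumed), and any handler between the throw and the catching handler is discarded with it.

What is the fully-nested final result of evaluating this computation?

Working:
get @ H1 ⇒ 2
throw(3) @ H0 re-raised
throw(3) @ H2 caught ⇒ 19
= 19

Answer: 19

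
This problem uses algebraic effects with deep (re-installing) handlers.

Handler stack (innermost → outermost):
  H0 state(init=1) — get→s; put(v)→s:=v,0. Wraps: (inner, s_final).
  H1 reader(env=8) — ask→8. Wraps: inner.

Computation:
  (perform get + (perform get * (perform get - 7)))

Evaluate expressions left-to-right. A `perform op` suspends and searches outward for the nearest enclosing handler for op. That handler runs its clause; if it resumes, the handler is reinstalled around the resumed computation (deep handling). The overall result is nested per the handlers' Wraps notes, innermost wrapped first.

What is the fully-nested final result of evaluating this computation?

Answer: (-5, 1)

Step-by-step:
get @ H0 ⇒ 1
get @ H0 ⇒ 1
get @ H0 ⇒ 1
H0 returns (-5, 1)
H1 returns (-5, 1)
= (-5, 1)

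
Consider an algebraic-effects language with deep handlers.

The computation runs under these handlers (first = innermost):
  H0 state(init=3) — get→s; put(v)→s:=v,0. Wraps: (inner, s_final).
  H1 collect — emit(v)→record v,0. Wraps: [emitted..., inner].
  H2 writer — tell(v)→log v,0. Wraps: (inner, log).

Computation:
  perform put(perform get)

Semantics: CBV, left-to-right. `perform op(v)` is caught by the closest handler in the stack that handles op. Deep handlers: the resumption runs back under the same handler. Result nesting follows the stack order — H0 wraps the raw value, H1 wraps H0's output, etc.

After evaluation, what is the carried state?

Evaluation trace:
get @ H0 ⇒ 3
put(3) @ H0 ⇒ s:=3
H0 returns (0, 3)
H1 returns [(0, 3)]
H2 returns ([(0, 3)], ())
= ([(0, 3)], ())

Answer: 3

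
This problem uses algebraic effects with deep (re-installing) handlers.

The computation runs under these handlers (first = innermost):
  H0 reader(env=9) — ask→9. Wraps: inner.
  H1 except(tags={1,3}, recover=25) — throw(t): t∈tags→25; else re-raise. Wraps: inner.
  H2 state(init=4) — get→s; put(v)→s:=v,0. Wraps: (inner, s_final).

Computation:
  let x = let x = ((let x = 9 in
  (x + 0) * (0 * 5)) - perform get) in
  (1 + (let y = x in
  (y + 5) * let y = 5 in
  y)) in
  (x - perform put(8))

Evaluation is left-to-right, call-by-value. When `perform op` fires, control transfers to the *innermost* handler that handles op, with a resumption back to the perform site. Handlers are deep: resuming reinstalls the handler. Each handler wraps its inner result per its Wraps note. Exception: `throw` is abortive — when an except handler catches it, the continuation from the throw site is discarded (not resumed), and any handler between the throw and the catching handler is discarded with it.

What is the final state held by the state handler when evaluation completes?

Answer: 8

Step-by-step:
get @ H2 ⇒ 4
put(8) @ H2 ⇒ s:=8
H0 returns 6
H1 returns 6
H2 returns (6, 8)
= (6, 8)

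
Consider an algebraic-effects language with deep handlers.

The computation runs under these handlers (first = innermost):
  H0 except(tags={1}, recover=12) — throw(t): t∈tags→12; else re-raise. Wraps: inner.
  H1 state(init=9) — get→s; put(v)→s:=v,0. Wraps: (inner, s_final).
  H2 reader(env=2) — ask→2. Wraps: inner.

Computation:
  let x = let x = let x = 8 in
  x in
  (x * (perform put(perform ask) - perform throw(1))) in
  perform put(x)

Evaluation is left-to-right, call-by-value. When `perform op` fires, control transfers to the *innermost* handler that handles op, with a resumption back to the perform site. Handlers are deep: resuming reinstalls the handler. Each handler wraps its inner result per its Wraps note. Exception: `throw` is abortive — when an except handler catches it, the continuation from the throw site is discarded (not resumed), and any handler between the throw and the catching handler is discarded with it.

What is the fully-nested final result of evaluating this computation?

Answer: (12, 2)

Step-by-step:
ask @ H2 ⇒ 2
put(2) @ H1 ⇒ s:=2
throw(1) @ H0 caught ⇒ 12
H1 returns (12, 2)
H2 returns (12, 2)
= (12, 2)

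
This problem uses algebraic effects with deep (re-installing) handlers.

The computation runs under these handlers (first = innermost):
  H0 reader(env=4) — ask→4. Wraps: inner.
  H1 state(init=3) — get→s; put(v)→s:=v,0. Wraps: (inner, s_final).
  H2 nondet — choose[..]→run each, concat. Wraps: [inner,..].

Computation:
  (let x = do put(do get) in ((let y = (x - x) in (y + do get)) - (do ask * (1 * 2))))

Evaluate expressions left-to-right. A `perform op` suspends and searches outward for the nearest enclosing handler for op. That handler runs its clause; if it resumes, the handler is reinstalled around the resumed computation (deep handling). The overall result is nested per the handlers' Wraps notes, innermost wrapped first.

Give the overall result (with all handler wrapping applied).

Evaluation trace:
get @ H1 ⇒ 3
put(3) @ H1 ⇒ s:=3
get @ H1 ⇒ 3
ask @ H0 ⇒ 4
H0 returns -5
H1 returns (-5, 3)
H2 returns [(-5, 3)]
= [(-5, 3)]

Answer: [(-5, 3)]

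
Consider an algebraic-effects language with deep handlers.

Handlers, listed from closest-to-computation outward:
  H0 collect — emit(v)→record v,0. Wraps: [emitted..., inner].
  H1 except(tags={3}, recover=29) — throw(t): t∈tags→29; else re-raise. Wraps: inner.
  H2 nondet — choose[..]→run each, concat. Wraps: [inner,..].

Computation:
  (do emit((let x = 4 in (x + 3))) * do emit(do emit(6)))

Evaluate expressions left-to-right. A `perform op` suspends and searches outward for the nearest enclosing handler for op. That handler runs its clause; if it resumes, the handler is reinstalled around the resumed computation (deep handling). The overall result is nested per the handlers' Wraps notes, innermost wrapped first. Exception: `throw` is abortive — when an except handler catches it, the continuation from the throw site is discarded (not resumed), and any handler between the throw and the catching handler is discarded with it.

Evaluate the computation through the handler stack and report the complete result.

Step-by-step:
emit(7) @ H0 ⇒ out+=7
emit(6) @ H0 ⇒ out+=6
emit(0) @ H0 ⇒ out+=0
H0 returns [7, 6, 0, 0]
H1 returns [7, 6, 0, 0]
H2 returns [[7, 6, 0, 0]]
= [[7, 6, 0, 0]]

Answer: [[7, 6, 0, 0]]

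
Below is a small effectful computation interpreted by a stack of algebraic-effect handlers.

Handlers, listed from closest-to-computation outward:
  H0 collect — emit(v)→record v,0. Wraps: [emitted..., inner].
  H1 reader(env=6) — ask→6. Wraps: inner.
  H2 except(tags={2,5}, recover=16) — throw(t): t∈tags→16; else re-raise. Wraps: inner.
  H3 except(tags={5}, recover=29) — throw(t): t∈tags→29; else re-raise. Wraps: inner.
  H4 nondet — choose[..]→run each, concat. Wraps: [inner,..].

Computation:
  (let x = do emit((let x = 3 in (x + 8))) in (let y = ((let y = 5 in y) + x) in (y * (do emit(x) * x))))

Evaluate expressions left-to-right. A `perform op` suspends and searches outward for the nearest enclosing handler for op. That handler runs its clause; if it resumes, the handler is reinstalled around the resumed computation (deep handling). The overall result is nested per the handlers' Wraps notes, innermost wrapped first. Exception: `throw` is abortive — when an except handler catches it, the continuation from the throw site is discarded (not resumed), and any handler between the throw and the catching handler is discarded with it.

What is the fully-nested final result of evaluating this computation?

Step-by-step:
emit(11) @ H0 ⇒ out+=11
emit(0) @ H0 ⇒ out+=0
H0 returns [11, 0, 0]
H1 returns [11, 0, 0]
H2 returns [11, 0, 0]
H3 returns [11, 0, 0]
H4 returns [[11, 0, 0]]
= [[11, 0, 0]]

Answer: [[11, 0, 0]]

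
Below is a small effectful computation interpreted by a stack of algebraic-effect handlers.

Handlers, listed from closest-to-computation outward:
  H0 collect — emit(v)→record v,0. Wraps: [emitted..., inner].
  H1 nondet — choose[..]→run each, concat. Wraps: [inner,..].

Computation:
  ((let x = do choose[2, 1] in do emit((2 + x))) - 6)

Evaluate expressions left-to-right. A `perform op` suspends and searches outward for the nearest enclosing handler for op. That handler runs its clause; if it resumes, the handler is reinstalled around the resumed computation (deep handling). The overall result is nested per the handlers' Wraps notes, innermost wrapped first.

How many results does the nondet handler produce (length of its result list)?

Evaluation trace:
choose[2, 1] @ H1
  branch[0] choose=2:
    emit(4) @ H0 ⇒ out+=4
    H0 returns [4, -6]
    H1 returns [[4, -6]]
  branch[1] choose=1:
    emit(3) @ H0 ⇒ out+=3
    H0 returns [3, -6]
    H1 returns [[3, -6]]
= [[4, -6], [3, -6]]

Answer: 2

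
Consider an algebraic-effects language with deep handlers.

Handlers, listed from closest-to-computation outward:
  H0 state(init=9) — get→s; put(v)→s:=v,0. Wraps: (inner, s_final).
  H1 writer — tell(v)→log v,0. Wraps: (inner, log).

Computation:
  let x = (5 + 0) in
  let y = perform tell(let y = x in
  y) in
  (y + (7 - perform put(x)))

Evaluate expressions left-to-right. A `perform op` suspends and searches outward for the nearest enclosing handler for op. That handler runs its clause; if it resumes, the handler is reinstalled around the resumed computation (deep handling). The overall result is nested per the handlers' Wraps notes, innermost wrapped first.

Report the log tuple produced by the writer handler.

Step-by-step:
tell(5) @ H1 ⇒ log+=5
put(5) @ H0 ⇒ s:=5
H0 returns (7, 5)
H1 returns ((7, 5), (5))
= ((7, 5), (5))

Answer: (5)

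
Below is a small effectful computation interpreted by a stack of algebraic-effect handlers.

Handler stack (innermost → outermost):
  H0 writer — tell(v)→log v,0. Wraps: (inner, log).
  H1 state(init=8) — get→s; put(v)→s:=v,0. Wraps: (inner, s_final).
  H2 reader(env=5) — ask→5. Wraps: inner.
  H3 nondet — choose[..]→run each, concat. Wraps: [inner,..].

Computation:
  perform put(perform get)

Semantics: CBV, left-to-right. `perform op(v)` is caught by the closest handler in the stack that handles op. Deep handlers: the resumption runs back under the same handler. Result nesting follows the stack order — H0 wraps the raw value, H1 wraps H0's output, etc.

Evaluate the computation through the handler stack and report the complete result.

Evaluation trace:
get @ H1 ⇒ 8
put(8) @ H1 ⇒ s:=8
H0 returns (0, ())
H1 returns ((0, ()), 8)
H2 returns ((0, ()), 8)
H3 returns [((0, ()), 8)]
= [((0, ()), 8)]

Answer: [((0, ()), 8)]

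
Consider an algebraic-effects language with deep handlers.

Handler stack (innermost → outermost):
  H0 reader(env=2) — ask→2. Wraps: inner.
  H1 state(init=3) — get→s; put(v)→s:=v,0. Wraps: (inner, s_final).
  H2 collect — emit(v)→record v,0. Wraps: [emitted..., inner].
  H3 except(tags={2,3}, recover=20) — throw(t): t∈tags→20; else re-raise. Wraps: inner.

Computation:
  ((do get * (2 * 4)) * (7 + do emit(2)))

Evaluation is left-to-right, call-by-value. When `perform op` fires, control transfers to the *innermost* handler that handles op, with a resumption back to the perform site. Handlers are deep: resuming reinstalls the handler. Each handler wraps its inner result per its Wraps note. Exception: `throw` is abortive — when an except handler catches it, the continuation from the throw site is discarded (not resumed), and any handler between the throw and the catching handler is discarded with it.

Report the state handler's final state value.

Working:
get @ H1 ⇒ 3
emit(2) @ H2 ⇒ out+=2
H0 returns 168
H1 returns (168, 3)
H2 returns [2, (168, 3)]
H3 returns [2, (168, 3)]
= [2, (168, 3)]

Answer: 3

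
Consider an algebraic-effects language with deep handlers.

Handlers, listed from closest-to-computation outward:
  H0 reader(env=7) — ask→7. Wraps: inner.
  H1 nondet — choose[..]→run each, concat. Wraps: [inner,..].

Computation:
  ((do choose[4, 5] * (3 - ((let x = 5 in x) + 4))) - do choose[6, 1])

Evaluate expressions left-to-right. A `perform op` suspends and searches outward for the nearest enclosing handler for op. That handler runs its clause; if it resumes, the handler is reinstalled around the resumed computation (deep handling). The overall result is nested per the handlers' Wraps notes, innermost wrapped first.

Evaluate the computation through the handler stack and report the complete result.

Answer: [-30, -25, -36, -31]

Working:
choose[4, 5] @ H1
  branch[0] choose=4:
    choose[6, 1] @ H1
      branch[0] choose=6:
        H0 returns -30
        H1 returns [-30]
      branch[1] choose=1:
        H0 returns -25
        H1 returns [-25]
  branch[1] choose=5:
    choose[6, 1] @ H1
      branch[0] choose=6:
        H0 returns -36
        H1 returns [-36]
      branch[1] choose=1:
        H0 returns -31
        H1 returns [-31]
= [-30, -25, -36, -31]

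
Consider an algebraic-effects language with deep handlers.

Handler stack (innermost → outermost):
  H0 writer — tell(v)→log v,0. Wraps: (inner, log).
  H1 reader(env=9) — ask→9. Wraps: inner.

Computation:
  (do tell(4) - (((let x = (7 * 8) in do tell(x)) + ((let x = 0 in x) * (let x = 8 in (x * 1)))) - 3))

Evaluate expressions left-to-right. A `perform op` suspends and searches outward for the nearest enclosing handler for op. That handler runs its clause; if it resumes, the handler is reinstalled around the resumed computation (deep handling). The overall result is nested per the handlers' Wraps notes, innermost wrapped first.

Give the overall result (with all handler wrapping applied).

Answer: (3, (4, 56))

Working:
tell(4) @ H0 ⇒ log+=4
tell(56) @ H0 ⇒ log+=56
H0 returns (3, (4, 56))
H1 returns (3, (4, 56))
= (3, (4, 56))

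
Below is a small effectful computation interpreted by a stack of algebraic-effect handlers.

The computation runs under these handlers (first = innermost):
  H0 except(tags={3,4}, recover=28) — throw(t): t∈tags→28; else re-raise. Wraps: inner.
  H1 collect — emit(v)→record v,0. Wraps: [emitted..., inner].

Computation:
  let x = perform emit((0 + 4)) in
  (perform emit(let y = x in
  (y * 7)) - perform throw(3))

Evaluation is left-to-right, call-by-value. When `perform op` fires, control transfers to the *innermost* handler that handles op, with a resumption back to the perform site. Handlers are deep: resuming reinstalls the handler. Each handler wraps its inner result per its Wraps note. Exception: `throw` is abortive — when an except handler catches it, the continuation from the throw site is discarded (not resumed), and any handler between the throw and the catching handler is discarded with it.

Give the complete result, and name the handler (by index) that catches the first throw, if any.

Answer: [4, 0, 28] ; first throw caught by: H0

Evaluation trace:
emit(4) @ H1 ⇒ out+=4
emit(0) @ H1 ⇒ out+=0
throw(3) @ H0 caught ⇒ 28
H1 returns [4, 0, 28]
= [4, 0, 28]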